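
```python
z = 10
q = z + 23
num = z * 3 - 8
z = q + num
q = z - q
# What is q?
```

Trace:
`z = 10` → z = 10
`q = z + 23` → q = 33
`num = z * 3 - 8` → num = 22
`z = q + num` → z = 55
`q = z - q` → q = 22
So q = 22

Answer: 22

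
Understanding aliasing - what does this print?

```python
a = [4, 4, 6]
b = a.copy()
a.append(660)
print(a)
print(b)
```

Key concept: list.copy() creates independent copy.
Step by step:
`a = [4, 4, 6]` → a = [4, 4, 6]
`b = a.copy()` → b = [4, 4, 6]
`a.append(660)` → a = [4, 4, 6, 660]
`print(a)` → prints [4, 4, 6, 660]
`print(b)` → prints [4, 4, 6]

Answer:
[4, 4, 6, 660]
[4, 4, 6]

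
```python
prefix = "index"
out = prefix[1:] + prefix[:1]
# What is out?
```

Trace:
`prefix = "index"` → prefix = 'index'
`out = prefix[1:] + prefix[:1]` → out = 'ndexi'
So out = 'ndexi'

Answer: 'ndexi'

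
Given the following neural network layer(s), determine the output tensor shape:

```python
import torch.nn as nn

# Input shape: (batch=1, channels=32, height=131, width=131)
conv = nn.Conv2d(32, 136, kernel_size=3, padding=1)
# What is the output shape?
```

Input: (1, 32, 131, 131) -> Output: (1, 136, 131, 131)

Answer: (1, 136, 131, 131)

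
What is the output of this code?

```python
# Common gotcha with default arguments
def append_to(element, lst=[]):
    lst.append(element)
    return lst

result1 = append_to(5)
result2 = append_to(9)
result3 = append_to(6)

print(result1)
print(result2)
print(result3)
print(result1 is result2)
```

Key concept: mutable default argument gotcha.
Step by step:
`result1 = append_to(5)` → result1 = [5]
`result2 = append_to(9)` → result1 = [5, 9] (same object as result2); result2 = [5, 9] (same object as result1)
`result3 = append_to(6)` → result1 = [5, 9, 6] (same object as result2, result3); result2 = [5, 9, 6] (same object as result1, result3); result3 = [5, 9, 6] (same object as result1, result2)
`print(result1)` → prints [5, 9, 6]
`print(result2)` → prints [5, 9, 6]
`print(result3)` → prints [5, 9, 6]
`print(result1 is result2)` → prints True

Answer:
[5, 9, 6]
[5, 9, 6]
[5, 9, 6]
True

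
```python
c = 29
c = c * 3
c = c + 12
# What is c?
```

Trace:
`c = 29` → c = 29
`c = c * 3` → c = 87
`c = c + 12` → c = 99
So c = 99

Answer: 99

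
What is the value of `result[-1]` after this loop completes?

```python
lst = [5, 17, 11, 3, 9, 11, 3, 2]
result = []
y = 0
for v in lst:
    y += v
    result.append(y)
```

Cumulative sum ends at 61
`result` takes the values: [] → [5] → [5, 22] → [5, 22, 33] → [5, 22, 33, 36] → [5, 22, 33, 36, 45] → [5, 22, 33, 36, 45, 56] → [5, 22, 33, 36, 45, 56, 59] → [5, 22, 33, 36, 45, 56, 59, 61]
So `result[-1]` = 61

Answer: 61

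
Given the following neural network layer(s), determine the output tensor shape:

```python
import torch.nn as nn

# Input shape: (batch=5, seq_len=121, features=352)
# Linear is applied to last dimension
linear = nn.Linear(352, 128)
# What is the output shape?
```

Input: (5, 121, 352) -> Output: (5, 121, 128)

Answer: (5, 121, 128)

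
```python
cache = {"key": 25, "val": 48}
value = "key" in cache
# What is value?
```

Trace:
`cache = {"key": 25, "val": 48}` → cache = {'key': 25, 'val': 48}
`value = "key" in cache` → value = True
So value = True

Answer: True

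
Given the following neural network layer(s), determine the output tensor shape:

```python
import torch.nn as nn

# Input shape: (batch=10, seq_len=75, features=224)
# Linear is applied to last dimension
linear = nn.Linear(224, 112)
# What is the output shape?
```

Input: (10, 75, 224) -> Output: (10, 75, 112)

Answer: (10, 75, 112)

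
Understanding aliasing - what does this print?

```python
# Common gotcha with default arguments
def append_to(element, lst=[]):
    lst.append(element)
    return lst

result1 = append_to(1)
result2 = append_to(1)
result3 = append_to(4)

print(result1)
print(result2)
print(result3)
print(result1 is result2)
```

Key concept: mutable default argument gotcha.
Step by step:
`result1 = append_to(1)` → result1 = [1]
`result2 = append_to(1)` → result1 = [1, 1] (same object as result2); result2 = [1, 1] (same object as result1)
`result3 = append_to(4)` → result1 = [1, 1, 4] (same object as result2, result3); result2 = [1, 1, 4] (same object as result1, result3); result3 = [1, 1, 4] (same object as result1, result2)
`print(result1)` → prints [1, 1, 4]
`print(result2)` → prints [1, 1, 4]
`print(result3)` → prints [1, 1, 4]
`print(result1 is result2)` → prints True

Answer:
[1, 1, 4]
[1, 1, 4]
[1, 1, 4]
True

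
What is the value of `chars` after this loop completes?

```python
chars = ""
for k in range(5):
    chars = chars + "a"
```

Repeat 'a' 5 times
`chars` takes the values: "" → "a" → "aa" → "aaa" → "aaaa" → "aaaaa"

Answer: "aaaaa"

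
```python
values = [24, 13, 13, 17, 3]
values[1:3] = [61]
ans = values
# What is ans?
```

Trace:
`values = [24, 13, 13, 17, 3]` → values = [24, 13, 13, 17, 3]
`values[1:3] = [61]` → values = [24, 61, 17, 3]
`ans = values` → ans = [24, 61, 17, 3]
So ans = [24, 61, 17, 3]

Answer: [24, 61, 17, 3]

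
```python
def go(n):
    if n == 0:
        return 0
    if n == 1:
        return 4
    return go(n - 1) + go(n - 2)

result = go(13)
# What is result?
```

Build up from base cases: go(0)=0, go(1)=4, go(2)=4, go(3)=8, go(4)=12, go(5)=20, go(6)=32, ..., go(13)=932

Answer: 932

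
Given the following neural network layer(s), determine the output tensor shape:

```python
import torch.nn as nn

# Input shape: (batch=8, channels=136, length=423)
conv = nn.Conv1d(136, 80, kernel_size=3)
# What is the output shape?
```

Input: (8, 136, 423) -> Output: (8, 80, 421)

Answer: (8, 80, 421)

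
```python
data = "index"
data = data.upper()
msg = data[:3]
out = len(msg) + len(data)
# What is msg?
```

Trace:
`data = "index"` → data = 'index'
`data = data.upper()` → data = 'INDEX'
`msg = data[:3]` → msg = 'IND'
`out = len(msg) + len(data)` → out = 8
So msg = 'IND'

Answer: 'IND'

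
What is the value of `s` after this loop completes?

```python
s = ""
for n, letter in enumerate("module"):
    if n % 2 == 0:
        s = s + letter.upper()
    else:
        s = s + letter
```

Uppercase even positions in 'module'
`s` takes the values: "" → "M" → "Mo" → "MoD" → "MoDu" → "MoDuL" → "MoDuLe"

Answer: "MoDuLe"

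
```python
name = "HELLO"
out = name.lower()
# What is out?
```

Trace:
`name = "HELLO"` → name = 'HELLO'
`out = name.lower()` → out = 'hello'
So out = 'hello'

Answer: 'hello'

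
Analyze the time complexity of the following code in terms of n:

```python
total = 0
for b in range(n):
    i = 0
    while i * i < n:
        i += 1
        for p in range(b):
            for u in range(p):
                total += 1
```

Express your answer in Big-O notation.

Each loop level contributes: n × √n × n × n. Multiplying the contributions gives O(n^3√n).

Answer: O(n^3√n)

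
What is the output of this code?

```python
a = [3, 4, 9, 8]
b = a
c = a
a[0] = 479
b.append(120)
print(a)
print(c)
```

Key concept: multiple aliases.
Step by step:
`a = [3, 4, 9, 8]` → a = [3, 4, 9, 8]
`b = a` → b = [3, 4, 9, 8] (same object as a)
`c = a` → c = [3, 4, 9, 8] (same object as a, b)
`a[0] = 479` → a = [479, 4, 9, 8] (same object as b, c); b = [479, 4, 9, 8] (same object as a, c); c = [479, 4, 9, 8] (same object as a, b)
`b.append(120)` → a = [479, 4, 9, 8, 120] (same object as b, c); b = [479, 4, 9, 8, 120] (same object as a, c); c = [479, 4, 9, 8, 120] (same object as a, b)
`print(a)` → prints [479, 4, 9, 8, 120]
`print(c)` → prints [479, 4, 9, 8, 120]

Answer:
[479, 4, 9, 8, 120]
[479, 4, 9, 8, 120]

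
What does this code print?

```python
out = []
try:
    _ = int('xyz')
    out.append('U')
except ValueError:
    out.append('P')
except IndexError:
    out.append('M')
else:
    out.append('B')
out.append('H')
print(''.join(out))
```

Execution trace: 'P' (except ValueError) → 'H' (after the try/except). Output: PH

Answer: PH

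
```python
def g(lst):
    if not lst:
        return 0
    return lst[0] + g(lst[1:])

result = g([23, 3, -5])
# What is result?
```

23 + 3 + (-5) + 0 = 21

Answer: 21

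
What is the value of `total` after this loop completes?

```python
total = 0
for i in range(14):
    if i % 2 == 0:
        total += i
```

Sum of even numbers 0 to 13
`total` takes the values: 0 → 2 → 6 → 12 → 20 → 30 → 42

Answer: 42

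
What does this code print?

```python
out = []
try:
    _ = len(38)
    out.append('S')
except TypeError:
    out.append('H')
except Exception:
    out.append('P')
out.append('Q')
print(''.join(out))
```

Execution trace: 'H' (except TypeError) → 'Q' (after the try/except). Output: HQ

Answer: HQ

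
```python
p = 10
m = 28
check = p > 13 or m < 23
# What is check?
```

Trace:
`p = 10` → p = 10
`m = 28` → m = 28
`check = p > 13 or m < 23` → check = False
So check = False

Answer: False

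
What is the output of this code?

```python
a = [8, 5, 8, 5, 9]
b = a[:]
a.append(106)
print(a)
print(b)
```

Key concept: slice [:] creates copy.
Step by step:
`a = [8, 5, 8, 5, 9]` → a = [8, 5, 8, 5, 9]
`b = a[:]` → b = [8, 5, 8, 5, 9]
`a.append(106)` → a = [8, 5, 8, 5, 9, 106]
`print(a)` → prints [8, 5, 8, 5, 9, 106]
`print(b)` → prints [8, 5, 8, 5, 9]

Answer:
[8, 5, 8, 5, 9, 106]
[8, 5, 8, 5, 9]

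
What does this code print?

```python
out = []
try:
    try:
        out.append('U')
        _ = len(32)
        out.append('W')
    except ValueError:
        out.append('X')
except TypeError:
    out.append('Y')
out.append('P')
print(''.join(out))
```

Execution trace: 'U' (try body) → 'Y' (outer except TypeError) → 'P' (after the try/except). Output: UYP

Answer: UYP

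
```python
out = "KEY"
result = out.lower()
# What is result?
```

Trace:
`out = "KEY"` → out = 'KEY'
`result = out.lower()` → result = 'key'
So result = 'key'

Answer: 'key'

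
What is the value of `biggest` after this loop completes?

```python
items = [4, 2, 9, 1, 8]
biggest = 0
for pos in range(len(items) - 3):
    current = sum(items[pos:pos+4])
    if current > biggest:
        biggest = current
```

Max sum of 4-element window in [4, 2, 9, 1, 8]
`biggest` takes the values: 0 → 16 → 20

Answer: 20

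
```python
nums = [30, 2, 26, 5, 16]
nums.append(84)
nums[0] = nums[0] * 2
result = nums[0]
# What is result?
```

Trace:
`nums = [30, 2, 26, 5, 16]` → nums = [30, 2, 26, 5, 16]
`nums.append(84)` → nums = [30, 2, 26, 5, 16, 84]
`nums[0] = nums[0] * 2` → nums = [60, 2, 26, 5, 16, 84]
`result = nums[0]` → result = 60
So result = 60

Answer: 60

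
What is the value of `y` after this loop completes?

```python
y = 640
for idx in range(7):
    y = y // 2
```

Halve 7 times: 640 // 2^7 = 5
`y` takes the values: 640 → 320 → 160 → 80 → 40 → 20 → 10 → 5

Answer: 5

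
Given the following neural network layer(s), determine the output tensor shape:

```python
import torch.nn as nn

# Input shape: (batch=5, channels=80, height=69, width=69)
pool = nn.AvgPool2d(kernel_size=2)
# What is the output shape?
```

Input: (5, 80, 69, 69) -> Output: (5, 80, 34, 34)

Answer: (5, 80, 34, 34)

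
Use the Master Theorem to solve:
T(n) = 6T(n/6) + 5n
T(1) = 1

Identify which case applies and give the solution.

a=6, b=6, f(n)=5n. log_6(6) = 1. Since c=1 = 1, Case 2 applies: T(n) = Θ(n^log_b(a) · log n) = O(n log n).

Answer: O(n log n) - Case 2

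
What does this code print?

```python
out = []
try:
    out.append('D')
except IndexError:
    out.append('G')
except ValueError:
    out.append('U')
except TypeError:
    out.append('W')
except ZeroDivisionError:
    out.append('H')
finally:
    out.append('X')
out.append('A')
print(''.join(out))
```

Execution trace: 'D' (try body, no exception) → 'X' (finally) → 'A' (after the try/except). Output: DXA

Answer: DXA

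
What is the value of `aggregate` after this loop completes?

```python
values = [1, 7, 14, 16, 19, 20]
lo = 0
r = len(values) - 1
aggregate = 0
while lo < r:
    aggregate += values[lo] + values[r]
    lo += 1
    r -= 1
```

Sum of pairs from ends
`aggregate` takes the values: 0 → 21 → 47 → 77

Answer: 77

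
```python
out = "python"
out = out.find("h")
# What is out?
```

Trace:
`out = "python"` → out = 'python'
`out = out.find("h")` → out = 3
So out = 3

Answer: 3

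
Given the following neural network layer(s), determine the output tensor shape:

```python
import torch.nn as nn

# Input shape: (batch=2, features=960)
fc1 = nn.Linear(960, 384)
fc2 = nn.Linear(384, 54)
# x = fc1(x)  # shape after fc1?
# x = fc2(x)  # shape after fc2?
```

Input: (2, 960) -> after fc1: (2, 384) -> Output: (2, 54)

Answer: (2, 54)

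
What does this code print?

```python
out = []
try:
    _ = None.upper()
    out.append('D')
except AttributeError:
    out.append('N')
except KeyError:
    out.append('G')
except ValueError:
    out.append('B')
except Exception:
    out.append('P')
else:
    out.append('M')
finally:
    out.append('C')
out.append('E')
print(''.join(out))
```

Execution trace: 'N' (except AttributeError) → 'C' (finally) → 'E' (after the try/except). Output: NCE

Answer: NCE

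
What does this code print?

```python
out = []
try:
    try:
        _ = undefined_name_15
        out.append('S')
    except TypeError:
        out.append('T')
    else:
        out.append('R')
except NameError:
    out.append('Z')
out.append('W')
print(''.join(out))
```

Execution trace: 'Z' (outer except NameError) → 'W' (after the try/except). Output: ZW

Answer: ZW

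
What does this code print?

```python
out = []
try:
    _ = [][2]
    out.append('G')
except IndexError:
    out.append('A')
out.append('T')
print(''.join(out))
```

Execution trace: 'A' (except IndexError) → 'T' (after the try/except). Output: AT

Answer: AT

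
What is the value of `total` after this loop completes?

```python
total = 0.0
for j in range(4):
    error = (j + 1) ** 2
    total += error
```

Sum of squared losses 1² + 2² + ... + 4²
`total` takes the values: 0.0 → 1.0 → 5.0 → 14.0 → 30.0

Answer: 30.0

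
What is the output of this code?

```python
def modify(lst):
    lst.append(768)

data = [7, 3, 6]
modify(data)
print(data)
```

Key concept: function modifies passed list.
Step by step:
`data = [7, 3, 6]` → data = [7, 3, 6]
`modify(data)` → data = [7, 3, 6, 768]
`print(data)` → prints [7, 3, 6, 768]

Answer: [7, 3, 6, 768]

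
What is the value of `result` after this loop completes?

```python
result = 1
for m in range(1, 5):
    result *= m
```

4! = 24
`result` takes the values: 1 → 2 → 6 → 24

Answer: 24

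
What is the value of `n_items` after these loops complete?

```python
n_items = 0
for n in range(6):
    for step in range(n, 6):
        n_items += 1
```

Upper triangle: 6 + 5 + ... + 1
`n_items` takes the values: 0 → 1 → 2 → 3 → 4 → 5 → 6 → 7 → 8 → 9 → 10 → 11 → 12 → 13 → 14 → 15 → 16 → 17 → 18 → 19 → 20 → 21

Answer: 21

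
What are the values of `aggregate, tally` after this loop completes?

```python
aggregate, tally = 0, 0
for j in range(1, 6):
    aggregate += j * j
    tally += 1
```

Sum of squares and count
`aggregate, tally` takes the values: (0, 0) → (1, 0) → (1, 1) → (5, 1) → (5, 2) → (14, 2) → (14, 3) → (30, 3) → (30, 4) → (55, 4) → (55, 5)

Answer: 55, 5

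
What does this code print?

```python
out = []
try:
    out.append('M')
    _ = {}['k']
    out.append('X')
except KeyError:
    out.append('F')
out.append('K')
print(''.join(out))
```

Execution trace: 'M' (try body) → 'F' (except KeyError) → 'K' (after the try/except). Output: MFK

Answer: MFK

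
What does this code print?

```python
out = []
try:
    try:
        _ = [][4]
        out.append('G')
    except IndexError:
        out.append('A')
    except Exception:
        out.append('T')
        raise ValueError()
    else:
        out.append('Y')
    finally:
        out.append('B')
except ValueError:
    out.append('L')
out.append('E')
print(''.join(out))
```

Execution trace: 'A' (inner except IndexError) → 'B' (inner finally) → 'E' (after the try/except). Output: ABE

Answer: ABE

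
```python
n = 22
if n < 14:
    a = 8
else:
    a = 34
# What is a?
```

Trace:
`n = 22` → n = 22
`if n < 14: ...` → n < 14 is False, take else branch → a = 34
So a = 34

Answer: 34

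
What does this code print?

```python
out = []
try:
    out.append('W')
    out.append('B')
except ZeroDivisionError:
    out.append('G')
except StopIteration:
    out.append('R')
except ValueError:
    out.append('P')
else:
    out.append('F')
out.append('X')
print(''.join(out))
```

Execution trace: 'W' (try body) → 'B' (try body, no exception) → 'F' (else) → 'X' (after the try/except). Output: WBFX

Answer: WBFX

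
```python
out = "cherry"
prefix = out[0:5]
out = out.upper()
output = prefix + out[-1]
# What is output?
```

Trace:
`out = "cherry"` → out = 'cherry'
`prefix = out[0:5]` → prefix = 'cherr'
`out = out.upper()` → out = 'CHERRY'
`output = prefix + out[-1]` → output = 'cherrY'
So output = 'cherrY'

Answer: 'cherrY'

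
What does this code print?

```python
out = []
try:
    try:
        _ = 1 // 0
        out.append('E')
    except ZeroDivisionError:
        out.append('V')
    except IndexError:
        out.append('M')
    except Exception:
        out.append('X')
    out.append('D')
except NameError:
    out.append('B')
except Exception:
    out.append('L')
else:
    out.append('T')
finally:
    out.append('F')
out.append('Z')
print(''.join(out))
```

Execution trace: 'V' (inner except ZeroDivisionError) → 'D' (try body, no exception) → 'T' (else) → 'F' (finally) → 'Z' (after the try/except). Output: VDTFZ

Answer: VDTFZ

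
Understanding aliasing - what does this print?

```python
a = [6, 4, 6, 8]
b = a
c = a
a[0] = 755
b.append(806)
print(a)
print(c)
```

Key concept: multiple aliases.
Step by step:
`a = [6, 4, 6, 8]` → a = [6, 4, 6, 8]
`b = a` → b = [6, 4, 6, 8] (same object as a)
`c = a` → c = [6, 4, 6, 8] (same object as a, b)
`a[0] = 755` → a = [755, 4, 6, 8] (same object as b, c); b = [755, 4, 6, 8] (same object as a, c); c = [755, 4, 6, 8] (same object as a, b)
`b.append(806)` → a = [755, 4, 6, 8, 806] (same object as b, c); b = [755, 4, 6, 8, 806] (same object as a, c); c = [755, 4, 6, 8, 806] (same object as a, b)
`print(a)` → prints [755, 4, 6, 8, 806]
`print(c)` → prints [755, 4, 6, 8, 806]

Answer:
[755, 4, 6, 8, 806]
[755, 4, 6, 8, 806]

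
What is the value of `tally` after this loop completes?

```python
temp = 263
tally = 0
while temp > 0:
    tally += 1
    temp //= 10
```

Count digits by repeated division by 10
`tally` takes the values: 0 → 1 → 2 → 3

Answer: 3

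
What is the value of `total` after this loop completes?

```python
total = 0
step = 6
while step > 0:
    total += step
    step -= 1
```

Sum 6 down to 1
`total` takes the values: 0 → 6 → 11 → 15 → 18 → 20 → 21

Answer: 21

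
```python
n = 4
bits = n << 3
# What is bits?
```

Trace:
`n = 4` → n = 4
`bits = n << 3` → bits = 32
So bits = 32

Answer: 32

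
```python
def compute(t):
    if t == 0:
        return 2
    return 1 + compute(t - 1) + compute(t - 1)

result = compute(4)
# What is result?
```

compute(t) = 1 + 2·compute(t-1), compute(0)=2. Closed form: (2+1)·2^4 - 1 = 47.

Answer: 47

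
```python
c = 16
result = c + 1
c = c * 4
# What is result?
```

Trace:
`c = 16` → c = 16
`result = c + 1` → result = 17
`c = c * 4` → c = 64
So result = 17

Answer: 17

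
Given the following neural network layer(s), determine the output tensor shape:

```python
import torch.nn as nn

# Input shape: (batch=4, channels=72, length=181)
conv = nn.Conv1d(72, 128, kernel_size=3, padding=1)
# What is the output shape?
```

Input: (4, 72, 181) -> Output: (4, 128, 181)

Answer: (4, 128, 181)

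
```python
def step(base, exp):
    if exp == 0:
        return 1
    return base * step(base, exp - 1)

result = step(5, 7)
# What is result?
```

step(5, 7) = 5 * 5 * 5 * 5 * 5 * 5 * 5 = 78125

Answer: 78125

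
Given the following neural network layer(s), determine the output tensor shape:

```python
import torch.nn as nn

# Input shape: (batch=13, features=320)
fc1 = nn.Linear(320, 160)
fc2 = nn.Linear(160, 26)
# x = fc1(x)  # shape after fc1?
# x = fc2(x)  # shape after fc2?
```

Input: (13, 320) -> after fc1: (13, 160) -> Output: (13, 26)

Answer: (13, 26)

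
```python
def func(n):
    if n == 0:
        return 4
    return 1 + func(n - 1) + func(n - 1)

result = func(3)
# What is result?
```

func(n) = 1 + 2·func(n-1), func(0)=4. Closed form: (4+1)·2^3 - 1 = 39.

Answer: 39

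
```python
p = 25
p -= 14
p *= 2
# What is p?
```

Trace:
`p = 25` → p = 25
`p -= 14` → p = 11
`p *= 2` → p = 22
So p = 22

Answer: 22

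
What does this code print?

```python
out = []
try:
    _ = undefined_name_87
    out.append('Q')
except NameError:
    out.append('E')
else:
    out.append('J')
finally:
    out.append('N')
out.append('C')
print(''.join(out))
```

Execution trace: 'E' (except NameError) → 'N' (finally) → 'C' (after the try/except). Output: ENC

Answer: ENC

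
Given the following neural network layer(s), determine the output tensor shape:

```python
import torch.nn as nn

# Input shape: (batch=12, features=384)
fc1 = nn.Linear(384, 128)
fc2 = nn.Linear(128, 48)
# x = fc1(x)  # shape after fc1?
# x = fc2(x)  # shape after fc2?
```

Input: (12, 384) -> after fc1: (12, 128) -> Output: (12, 48)

Answer: (12, 48)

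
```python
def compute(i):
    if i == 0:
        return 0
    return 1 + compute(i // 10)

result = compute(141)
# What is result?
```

Count of digits of 141: 3

Answer: 3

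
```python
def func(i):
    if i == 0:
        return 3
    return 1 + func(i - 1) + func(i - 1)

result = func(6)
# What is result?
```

func(i) = 1 + 2·func(i-1), func(0)=3. Closed form: (3+1)·2^6 - 1 = 255.

Answer: 255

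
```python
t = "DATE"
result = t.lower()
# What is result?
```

Trace:
`t = "DATE"` → t = 'DATE'
`result = t.lower()` → result = 'date'
So result = 'date'

Answer: 'date'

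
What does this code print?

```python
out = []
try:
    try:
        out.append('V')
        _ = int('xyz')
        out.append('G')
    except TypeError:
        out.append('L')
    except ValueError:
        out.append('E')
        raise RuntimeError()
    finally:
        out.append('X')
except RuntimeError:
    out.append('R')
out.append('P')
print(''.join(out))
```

Execution trace: 'V' (inner try body) → 'E' (inner except ValueError) → 'X' (inner finally) → 'R' (outer except RuntimeError) → 'P' (after the try/except). Output: VEXRP

Answer: VEXRP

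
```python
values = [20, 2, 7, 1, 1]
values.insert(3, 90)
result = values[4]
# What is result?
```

Trace:
`values = [20, 2, 7, 1, 1]` → values = [20, 2, 7, 1, 1]
`values.insert(3, 90)` → values = [20, 2, 7, 90, 1, 1]
`result = values[4]` → result = 1
So result = 1

Answer: 1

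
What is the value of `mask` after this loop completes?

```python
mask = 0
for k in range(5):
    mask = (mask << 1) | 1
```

Build 5 consecutive 1-bits: 0b11111
`mask` takes the values: 0 → 1 → 3 → 7 → 15 → 31

Answer: 31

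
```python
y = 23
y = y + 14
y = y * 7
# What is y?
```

Trace:
`y = 23` → y = 23
`y = y + 14` → y = 37
`y = y * 7` → y = 259
So y = 259

Answer: 259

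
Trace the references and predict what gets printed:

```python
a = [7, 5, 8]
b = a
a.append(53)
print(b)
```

Key concept: basic list aliasing.
Step by step:
`a = [7, 5, 8]` → a = [7, 5, 8]
`b = a` → b = [7, 5, 8] (same object as a)
`a.append(53)` → a = [7, 5, 8, 53] (same object as b); b = [7, 5, 8, 53] (same object as a)
`print(b)` → prints [7, 5, 8, 53]

Answer: [7, 5, 8, 53]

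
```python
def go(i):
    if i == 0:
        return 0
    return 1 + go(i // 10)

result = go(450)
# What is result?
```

Count of digits of 450: 3

Answer: 3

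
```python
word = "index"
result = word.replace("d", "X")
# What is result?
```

Trace:
`word = "index"` → word = 'index'
`result = word.replace("d", "X")` → result = 'inXex'
So result = 'inXex'

Answer: 'inXex'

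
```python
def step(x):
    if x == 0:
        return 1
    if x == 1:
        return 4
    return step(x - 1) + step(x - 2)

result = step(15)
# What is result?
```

Build up from base cases: step(0)=1, step(1)=4, step(2)=5, step(3)=9, step(4)=14, step(5)=23, step(6)=37, ..., step(15)=2817

Answer: 2817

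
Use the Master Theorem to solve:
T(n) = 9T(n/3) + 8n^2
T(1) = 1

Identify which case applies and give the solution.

a=9, b=3, f(n)=8n^2. log_3(9) = 2. Since c=2 = 2, Case 2 applies: T(n) = Θ(n^log_b(a) · log n) = O(n^2 log n).

Answer: O(n^2 log n) - Case 2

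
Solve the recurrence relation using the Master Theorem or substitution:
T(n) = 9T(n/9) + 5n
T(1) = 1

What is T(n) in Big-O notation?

By Master Theorem: a=9, b=9, f(n)=5n. Since log_9(9) = 1 and f(n) = Θ(n^1), Case 2 applies. T(n) = O(n log n).

Answer: O(n log n)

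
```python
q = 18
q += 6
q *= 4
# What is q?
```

Trace:
`q = 18` → q = 18
`q += 6` → q = 24
`q *= 4` → q = 96
So q = 96

Answer: 96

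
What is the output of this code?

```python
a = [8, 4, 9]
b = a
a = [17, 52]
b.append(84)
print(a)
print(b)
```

Key concept: rebinding vs mutation: a is rebound to a new list, b still points at the original.
Step by step:
`a = [8, 4, 9]` → a = [8, 4, 9]
`b = a` → b = [8, 4, 9] (same object as a)
`a = [17, 52]` → a = [17, 52]
`b.append(84)` → b = [8, 4, 9, 84]
`print(a)` → prints [17, 52]
`print(b)` → prints [8, 4, 9, 84]

Answer:
[17, 52]
[8, 4, 9, 84]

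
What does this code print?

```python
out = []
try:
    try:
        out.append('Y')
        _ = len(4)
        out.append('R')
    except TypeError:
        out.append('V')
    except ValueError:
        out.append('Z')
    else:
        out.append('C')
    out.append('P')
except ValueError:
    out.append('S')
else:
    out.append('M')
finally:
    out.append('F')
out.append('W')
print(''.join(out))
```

Execution trace: 'Y' (inner try body) → 'V' (inner except TypeError) → 'P' (try body, no exception) → 'M' (else) → 'F' (finally) → 'W' (after the try/except). Output: YVPMFW

Answer: YVPMFW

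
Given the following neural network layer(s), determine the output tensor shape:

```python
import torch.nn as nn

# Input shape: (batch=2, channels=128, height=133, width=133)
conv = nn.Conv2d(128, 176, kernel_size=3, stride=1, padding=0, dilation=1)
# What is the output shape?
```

Input: (2, 128, 133, 133) -> Output: (2, 176, 131, 131)

Answer: (2, 176, 131, 131)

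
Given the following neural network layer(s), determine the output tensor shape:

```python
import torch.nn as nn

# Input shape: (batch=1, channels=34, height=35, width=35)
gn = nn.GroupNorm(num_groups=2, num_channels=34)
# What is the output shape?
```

Input: (1, 34, 35, 35) -> Output: (1, 34, 35, 35)

Answer: (1, 34, 35, 35)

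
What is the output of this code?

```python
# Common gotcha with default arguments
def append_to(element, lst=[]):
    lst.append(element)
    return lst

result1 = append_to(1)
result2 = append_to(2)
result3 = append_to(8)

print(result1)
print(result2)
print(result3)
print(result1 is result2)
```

Key concept: mutable default argument gotcha.
Step by step:
`result1 = append_to(1)` → result1 = [1]
`result2 = append_to(2)` → result1 = [1, 2] (same object as result2); result2 = [1, 2] (same object as result1)
`result3 = append_to(8)` → result1 = [1, 2, 8] (same object as result2, result3); result2 = [1, 2, 8] (same object as result1, result3); result3 = [1, 2, 8] (same object as result1, result2)
`print(result1)` → prints [1, 2, 8]
`print(result2)` → prints [1, 2, 8]
`print(result3)` → prints [1, 2, 8]
`print(result1 is result2)` → prints True

Answer:
[1, 2, 8]
[1, 2, 8]
[1, 2, 8]
True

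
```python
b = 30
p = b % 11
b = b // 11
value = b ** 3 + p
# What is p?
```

Trace:
`b = 30` → b = 30
`p = b % 11` → p = 8
`b = b // 11` → b = 2
`value = b ** 3 + p` → value = 16
So p = 8

Answer: 8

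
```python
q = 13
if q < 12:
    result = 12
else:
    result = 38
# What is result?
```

Trace:
`q = 13` → q = 13
`if q < 12: ...` → q < 12 is False, take else branch → result = 38
So result = 38

Answer: 38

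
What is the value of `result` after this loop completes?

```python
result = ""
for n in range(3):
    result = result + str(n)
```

Concatenate digits 0 to 2
`result` takes the values: "" → "0" → "01" → "012"

Answer: "012"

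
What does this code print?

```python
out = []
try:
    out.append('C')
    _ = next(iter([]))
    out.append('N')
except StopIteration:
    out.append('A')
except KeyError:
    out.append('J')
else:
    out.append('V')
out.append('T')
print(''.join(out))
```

Execution trace: 'C' (try body) → 'A' (except StopIteration) → 'T' (after the try/except). Output: CAT

Answer: CAT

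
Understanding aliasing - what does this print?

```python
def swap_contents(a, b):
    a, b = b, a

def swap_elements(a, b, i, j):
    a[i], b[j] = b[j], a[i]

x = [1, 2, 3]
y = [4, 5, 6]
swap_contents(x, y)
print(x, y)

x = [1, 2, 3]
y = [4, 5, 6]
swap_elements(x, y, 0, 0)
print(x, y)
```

Key concept: parameter rebinding vs mutation.
Step by step:
`x = [1, 2, 3]` → x = [1, 2, 3]
`y = [4, 5, 6]` → y = [4, 5, 6]
`swap_contents(x, y)` → no visible change to tracked variables
`print(x, y)` → prints [1, 2, 3] [4, 5, 6]
`x = [1, 2, 3]` → x = [1, 2, 3]
`y = [4, 5, 6]` → y = [4, 5, 6]
`swap_elements(x, y, 0, 0)` → x = [4, 2, 3]; y = [1, 5, 6]
`print(x, y)` → prints [4, 2, 3] [1, 5, 6]

Answer:
[1, 2, 3] [4, 5, 6]
[4, 2, 3] [1, 5, 6]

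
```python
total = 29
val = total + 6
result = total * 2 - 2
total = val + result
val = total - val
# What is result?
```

Trace:
`total = 29` → total = 29
`val = total + 6` → val = 35
`result = total * 2 - 2` → result = 56
`total = val + result` → total = 91
`val = total - val` → val = 56
So result = 56

Answer: 56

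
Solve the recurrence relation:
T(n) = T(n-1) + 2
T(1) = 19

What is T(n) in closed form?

Unrolling: T(n) = T(1) + 2·(n-1) = 19 + 2(n-1) = 2n + 17.

Answer: T(n) = 2n + 17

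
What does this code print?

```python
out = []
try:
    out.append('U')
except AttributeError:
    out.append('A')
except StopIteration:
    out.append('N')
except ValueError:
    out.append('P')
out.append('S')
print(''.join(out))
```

Execution trace: 'U' (try body, no exception) → 'S' (after the try/except). Output: US

Answer: US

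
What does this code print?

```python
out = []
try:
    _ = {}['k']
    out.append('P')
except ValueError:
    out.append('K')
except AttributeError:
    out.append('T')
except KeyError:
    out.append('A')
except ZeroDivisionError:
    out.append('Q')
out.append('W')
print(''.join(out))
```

Execution trace: 'A' (except KeyError) → 'W' (after the try/except). Output: AW

Answer: AW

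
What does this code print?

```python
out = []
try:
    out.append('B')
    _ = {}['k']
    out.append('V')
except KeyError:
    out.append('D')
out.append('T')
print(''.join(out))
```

Execution trace: 'B' (try body) → 'D' (except KeyError) → 'T' (after the try/except). Output: BDT

Answer: BDT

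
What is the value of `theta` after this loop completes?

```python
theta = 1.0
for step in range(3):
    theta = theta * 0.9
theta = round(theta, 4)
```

Exponential decay: 1.0 * 0.9^3
`theta` takes the values: 1.0 → 0.9 → 0.81 → 0.729

Answer: 0.729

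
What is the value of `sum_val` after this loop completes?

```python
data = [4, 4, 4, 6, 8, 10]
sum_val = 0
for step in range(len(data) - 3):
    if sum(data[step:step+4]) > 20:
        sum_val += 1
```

Count windows with sum > 20
`sum_val` takes the values: 0 → 1 → 2

Answer: 2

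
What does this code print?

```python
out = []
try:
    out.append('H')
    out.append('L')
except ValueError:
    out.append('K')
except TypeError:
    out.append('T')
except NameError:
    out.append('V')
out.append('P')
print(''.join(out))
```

Execution trace: 'H' (try body) → 'L' (try body, no exception) → 'P' (after the try/except). Output: HLP

Answer: HLP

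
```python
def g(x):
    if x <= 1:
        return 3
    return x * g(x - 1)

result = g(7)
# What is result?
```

g(7) = 7 * 6 * 5 * 4 * 3 * 2 * 3 = 15120

Answer: 15120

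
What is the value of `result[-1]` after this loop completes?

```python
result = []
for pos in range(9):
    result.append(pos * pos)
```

Last element of squares 0 to 8
`result` takes the values: [] → [0] → [0, 1] → [0, 1, 4] → [0, 1, 4, 9] → [0, 1, 4, 9, 16] → [0, 1, 4, 9, 16, 25] → [0, 1, 4, 9, 16, 25, 36] → [0, 1, 4, 9, 16, 25, 36, 49] → [0, 1, 4, 9, 16, 25, 36, 49, 64]
So `result[-1]` = 64

Answer: 64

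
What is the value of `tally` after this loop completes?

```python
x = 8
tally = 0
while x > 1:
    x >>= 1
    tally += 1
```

Count right shifts until 1
`tally` takes the values: 0 → 1 → 2 → 3

Answer: 3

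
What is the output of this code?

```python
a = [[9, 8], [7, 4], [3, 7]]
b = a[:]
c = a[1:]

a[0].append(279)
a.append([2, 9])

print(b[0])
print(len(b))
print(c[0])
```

Key concept: slice with nested mutation.
Step by step:
`a = [[9, 8], [7, 4], [3, 7]]` → a = [[9, 8], [7, 4], [3, 7]]
`b = a[:]` → b = [[9, 8], [7, 4], [3, 7]]
`c = a[1:]` → c = [[7, 4], [3, 7]]
`a[0].append(279)` → a = [[9, 8, 279], [7, 4], [3, 7]]; b = [[9, 8, 279], [7, 4], [3, 7]]
`a.append([2, 9])` → a = [[9, 8, 279], [7, 4], [3, 7], [2, 9]]
`print(b[0])` → prints [9, 8, 279]
`print(len(b))` → prints 3
`print(c[0])` → prints [7, 4]

Answer:
[9, 8, 279]
3
[7, 4]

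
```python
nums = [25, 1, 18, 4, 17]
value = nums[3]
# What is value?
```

Trace:
`nums = [25, 1, 18, 4, 17]` → nums = [25, 1, 18, 4, 17]
`value = nums[3]` → value = 4
So value = 4

Answer: 4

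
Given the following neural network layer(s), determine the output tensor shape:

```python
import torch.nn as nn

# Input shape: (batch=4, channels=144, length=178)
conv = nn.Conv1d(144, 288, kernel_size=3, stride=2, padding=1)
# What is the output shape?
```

Input: (4, 144, 178) -> Output: (4, 288, 89)

Answer: (4, 288, 89)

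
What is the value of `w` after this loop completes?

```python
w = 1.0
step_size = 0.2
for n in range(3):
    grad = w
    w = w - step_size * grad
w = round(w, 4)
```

Gradient descent: w = 1.0 * (1 - 0.2)^3
`w` takes the values: 1.0 → 0.8 → 0.64 → 0.512

Answer: 0.512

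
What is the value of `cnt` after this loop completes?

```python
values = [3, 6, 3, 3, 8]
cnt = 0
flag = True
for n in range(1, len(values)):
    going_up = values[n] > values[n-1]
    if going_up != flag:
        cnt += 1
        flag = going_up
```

Count direction changes in [3, 6, 3, 3, 8]
`cnt` takes the values: 0 → 1 → 2

Answer: 2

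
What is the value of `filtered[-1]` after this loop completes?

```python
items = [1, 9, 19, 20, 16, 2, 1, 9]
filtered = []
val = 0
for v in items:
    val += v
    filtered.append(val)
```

Cumulative sum ends at 77
`filtered` takes the values: [] → [1] → [1, 10] → [1, 10, 29] → [1, 10, 29, 49] → [1, 10, 29, 49, 65] → [1, 10, 29, 49, 65, 67] → [1, 10, 29, 49, 65, 67, 68] → [1, 10, 29, 49, 65, 67, 68, 77]
So `filtered[-1]` = 77

Answer: 77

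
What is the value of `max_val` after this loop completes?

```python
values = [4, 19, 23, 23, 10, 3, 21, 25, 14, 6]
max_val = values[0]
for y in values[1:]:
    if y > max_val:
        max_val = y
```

Maximum of [4, 19, 23, 23, 10, 3, 21, 25, 14, 6]
`max_val` takes the values: 4 → 19 → 23 → 25

Answer: 25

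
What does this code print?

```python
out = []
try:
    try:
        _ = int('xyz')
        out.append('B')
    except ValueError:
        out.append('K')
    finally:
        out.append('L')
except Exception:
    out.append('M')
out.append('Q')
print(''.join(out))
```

Execution trace: 'K' (inner except ValueError) → 'L' (inner finally) → 'Q' (after the try/except). Output: KLQ

Answer: KLQ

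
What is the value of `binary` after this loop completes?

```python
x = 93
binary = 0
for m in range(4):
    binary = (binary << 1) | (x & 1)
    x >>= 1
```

Reverse lowest 4 bits of 93
`binary` takes the values: 0 → 1 → 2 → 5 → 11

Answer: 11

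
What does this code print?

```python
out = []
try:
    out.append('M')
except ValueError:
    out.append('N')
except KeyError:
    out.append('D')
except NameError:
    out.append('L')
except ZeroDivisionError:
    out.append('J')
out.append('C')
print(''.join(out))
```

Execution trace: 'M' (try body, no exception) → 'C' (after the try/except). Output: MC

Answer: MC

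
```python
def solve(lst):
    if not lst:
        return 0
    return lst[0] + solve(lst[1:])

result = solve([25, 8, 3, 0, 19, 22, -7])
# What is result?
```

25 + 8 + 3 + 0 + 19 + 22 + (-7) + 0 = 70

Answer: 70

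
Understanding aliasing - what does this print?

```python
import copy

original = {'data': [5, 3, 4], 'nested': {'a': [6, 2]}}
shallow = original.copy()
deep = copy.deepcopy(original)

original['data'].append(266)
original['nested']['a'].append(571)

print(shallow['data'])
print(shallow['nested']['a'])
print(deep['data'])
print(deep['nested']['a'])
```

Key concept: comparing shallow vs deep copy.
Step by step:
`original = {'data': [5, 3, 4], 'nested': {'a': [6, 2]}}` → original = {'data': [5, 3, 4], 'nested': {'a': [6, 2]}}
`shallow = original.copy()` → shallow = {'data': [5, 3, 4], 'nested': {'a': [6, 2]}}
`deep = copy.deepcopy(original)` → deep = {'data': [5, 3, 4], 'nested': {'a': [6, 2]}}
`original['data'].append(266)` → original = {'data': [5, 3, 4, 266], 'nested': {'a': [6, 2]}}; shallow = {'data': [5, 3, 4, 266], 'nested': {'a': [6, 2]}}
`original['nested']['a'].append(571)` → original = {'data': [5, 3, 4, 266], 'nested': {'a': [6, 2, 571]}}; shallow = {'data': [5, 3, 4, 266], 'nested': {'a': [6, 2, 571]}}
`print(shallow['data'])` → prints [5, 3, 4, 266]
`print(shallow['nested']['a'])` → prints [6, 2, 571]
`print(deep['data'])` → prints [5, 3, 4]
`print(deep['nested']['a'])` → prints [6, 2]

Answer:
[5, 3, 4, 266]
[6, 2, 571]
[5, 3, 4]
[6, 2]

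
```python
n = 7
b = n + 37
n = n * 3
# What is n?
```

Trace:
`n = 7` → n = 7
`b = n + 37` → b = 44
`n = n * 3` → n = 21
So n = 21

Answer: 21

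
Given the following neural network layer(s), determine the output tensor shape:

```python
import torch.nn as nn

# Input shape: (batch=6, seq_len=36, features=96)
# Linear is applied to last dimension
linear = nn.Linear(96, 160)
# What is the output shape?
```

Input: (6, 36, 96) -> Output: (6, 36, 160)

Answer: (6, 36, 160)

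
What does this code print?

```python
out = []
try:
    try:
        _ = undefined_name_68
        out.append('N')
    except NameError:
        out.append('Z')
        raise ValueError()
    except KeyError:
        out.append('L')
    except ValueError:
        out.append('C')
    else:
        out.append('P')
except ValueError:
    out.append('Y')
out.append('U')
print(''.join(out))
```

Execution trace: 'Z' (except NameError) → 'Y' (outer except ValueError) → 'U' (after the try/except). Output: ZYU

Answer: ZYU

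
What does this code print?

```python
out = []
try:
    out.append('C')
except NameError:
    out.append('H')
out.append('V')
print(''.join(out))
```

Execution trace: 'C' (try body, no exception) → 'V' (after the try/except). Output: CV

Answer: CV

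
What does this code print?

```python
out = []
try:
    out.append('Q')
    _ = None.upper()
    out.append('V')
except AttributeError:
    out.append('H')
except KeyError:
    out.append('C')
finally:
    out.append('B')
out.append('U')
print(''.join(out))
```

Execution trace: 'Q' (try body) → 'H' (except AttributeError) → 'B' (finally) → 'U' (after the try/except). Output: QHBU

Answer: QHBU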